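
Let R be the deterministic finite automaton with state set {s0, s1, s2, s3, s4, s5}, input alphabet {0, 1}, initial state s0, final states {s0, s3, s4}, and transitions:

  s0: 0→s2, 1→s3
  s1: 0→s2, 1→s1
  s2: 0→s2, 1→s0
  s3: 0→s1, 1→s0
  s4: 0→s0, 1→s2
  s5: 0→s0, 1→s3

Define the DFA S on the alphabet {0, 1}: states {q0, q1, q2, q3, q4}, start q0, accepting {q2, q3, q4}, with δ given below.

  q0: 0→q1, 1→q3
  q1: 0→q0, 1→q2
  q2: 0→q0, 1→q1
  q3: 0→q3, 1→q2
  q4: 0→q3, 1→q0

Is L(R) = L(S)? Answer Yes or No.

No

The empty string ε is accepted by R but rejected by S.
So L(R) ≠ L(S).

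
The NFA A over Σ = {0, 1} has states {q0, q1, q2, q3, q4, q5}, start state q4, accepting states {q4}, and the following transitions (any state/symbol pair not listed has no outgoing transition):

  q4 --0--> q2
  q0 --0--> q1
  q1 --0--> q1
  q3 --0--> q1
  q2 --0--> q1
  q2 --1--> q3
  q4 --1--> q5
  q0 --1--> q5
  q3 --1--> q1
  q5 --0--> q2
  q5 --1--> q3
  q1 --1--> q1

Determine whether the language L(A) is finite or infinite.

The useful states (reachable from q4 and able to reach an accepting state) are {q4}.
Restricted to these states the transition graph has no cycle, so every accepting path has bounded length and L is finite.

finite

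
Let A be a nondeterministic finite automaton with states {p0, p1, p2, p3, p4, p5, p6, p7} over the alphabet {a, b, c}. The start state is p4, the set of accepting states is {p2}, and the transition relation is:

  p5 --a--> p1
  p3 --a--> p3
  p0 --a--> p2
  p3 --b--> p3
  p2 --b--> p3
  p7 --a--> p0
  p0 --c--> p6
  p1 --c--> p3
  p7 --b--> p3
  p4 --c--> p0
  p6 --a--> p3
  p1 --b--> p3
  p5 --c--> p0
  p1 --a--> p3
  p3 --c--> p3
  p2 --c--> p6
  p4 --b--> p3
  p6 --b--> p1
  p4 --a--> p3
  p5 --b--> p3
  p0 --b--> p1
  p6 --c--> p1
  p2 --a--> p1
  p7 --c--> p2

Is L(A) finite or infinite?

The useful states (reachable from p4 and able to reach an accepting state) are {p0, p2, p4}.
Restricted to these states the transition graph has no cycle, so every accepting path has bounded length and L is finite.

finite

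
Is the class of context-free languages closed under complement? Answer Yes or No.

No

CFLs are closed under union, so if they were also closed under complement they would be closed under intersection by De Morgan (L₁ ∩ L₂ is the complement of the union of the complements). But {aⁿbⁿcᵐ} ∩ {aᵐbⁿcⁿ} = {aⁿbⁿcⁿ} is not context-free although both operands are.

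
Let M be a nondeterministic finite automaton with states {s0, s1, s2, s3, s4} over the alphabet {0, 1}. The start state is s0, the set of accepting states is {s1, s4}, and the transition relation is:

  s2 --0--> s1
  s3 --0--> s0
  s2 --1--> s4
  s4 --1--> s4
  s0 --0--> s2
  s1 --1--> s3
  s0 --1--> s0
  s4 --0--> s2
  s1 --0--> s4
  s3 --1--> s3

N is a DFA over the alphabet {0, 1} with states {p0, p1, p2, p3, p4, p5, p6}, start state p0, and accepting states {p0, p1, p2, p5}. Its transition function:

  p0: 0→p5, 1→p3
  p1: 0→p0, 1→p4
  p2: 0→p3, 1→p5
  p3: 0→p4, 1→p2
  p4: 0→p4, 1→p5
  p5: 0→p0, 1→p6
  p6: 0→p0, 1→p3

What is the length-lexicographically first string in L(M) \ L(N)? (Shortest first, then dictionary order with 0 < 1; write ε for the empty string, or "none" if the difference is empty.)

01

The string 01 is accepted by M but not by N.
No shorter string lies in the difference, and 01 is the lexicographically first length-2 string in L(M) \ L(N).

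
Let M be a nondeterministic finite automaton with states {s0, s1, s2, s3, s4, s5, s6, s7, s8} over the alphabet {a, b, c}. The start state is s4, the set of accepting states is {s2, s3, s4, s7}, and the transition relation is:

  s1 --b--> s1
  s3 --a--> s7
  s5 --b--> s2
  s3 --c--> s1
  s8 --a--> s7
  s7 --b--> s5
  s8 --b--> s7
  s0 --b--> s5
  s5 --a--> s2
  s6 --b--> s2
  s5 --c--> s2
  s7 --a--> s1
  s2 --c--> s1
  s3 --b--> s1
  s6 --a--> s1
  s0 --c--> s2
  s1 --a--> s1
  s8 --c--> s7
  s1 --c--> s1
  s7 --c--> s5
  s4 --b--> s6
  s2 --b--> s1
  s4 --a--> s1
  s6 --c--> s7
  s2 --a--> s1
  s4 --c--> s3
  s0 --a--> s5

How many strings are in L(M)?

The useful subgraph on states {s2, s3, s4, s5, s6, s7} is acyclic, so L(M) is finite; the longest accepting path visits 5 useful states, giving maximum string length 4.
Counting accepting paths from s4 by length: 1 of length 0, 1 of length 1, 3 of length 2, 12 of length 4. Total 17.

17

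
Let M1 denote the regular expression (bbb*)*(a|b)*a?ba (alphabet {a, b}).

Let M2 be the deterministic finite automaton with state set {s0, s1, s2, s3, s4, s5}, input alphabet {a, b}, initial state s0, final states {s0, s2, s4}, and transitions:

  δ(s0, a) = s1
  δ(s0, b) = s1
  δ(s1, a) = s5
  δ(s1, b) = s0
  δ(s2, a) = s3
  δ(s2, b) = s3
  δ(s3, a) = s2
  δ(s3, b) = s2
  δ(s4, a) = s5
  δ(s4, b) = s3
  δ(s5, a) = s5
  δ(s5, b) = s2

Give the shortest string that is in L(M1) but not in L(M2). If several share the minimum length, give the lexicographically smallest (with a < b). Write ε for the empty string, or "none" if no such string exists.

The string ba is accepted by M1 but not by M2.
No shorter string lies in the difference, and ba is the lexicographically first length-2 string in L(M1) \ L(M2).

ba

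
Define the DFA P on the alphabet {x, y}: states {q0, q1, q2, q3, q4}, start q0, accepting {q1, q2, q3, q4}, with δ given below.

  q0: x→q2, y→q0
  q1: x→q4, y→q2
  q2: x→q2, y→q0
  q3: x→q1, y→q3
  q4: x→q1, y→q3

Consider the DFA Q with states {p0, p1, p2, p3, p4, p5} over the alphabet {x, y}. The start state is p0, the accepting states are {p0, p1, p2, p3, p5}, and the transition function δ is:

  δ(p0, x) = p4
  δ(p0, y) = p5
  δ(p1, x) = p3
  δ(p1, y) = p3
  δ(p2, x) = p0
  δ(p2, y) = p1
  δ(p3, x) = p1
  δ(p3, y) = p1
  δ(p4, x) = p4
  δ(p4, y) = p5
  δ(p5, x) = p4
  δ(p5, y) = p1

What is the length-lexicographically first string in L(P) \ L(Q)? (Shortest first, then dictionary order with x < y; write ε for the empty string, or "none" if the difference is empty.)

The string x is accepted by P but not by Q.
No shorter string lies in the difference, and x is the lexicographically first length-1 string in L(P) \ L(Q).

x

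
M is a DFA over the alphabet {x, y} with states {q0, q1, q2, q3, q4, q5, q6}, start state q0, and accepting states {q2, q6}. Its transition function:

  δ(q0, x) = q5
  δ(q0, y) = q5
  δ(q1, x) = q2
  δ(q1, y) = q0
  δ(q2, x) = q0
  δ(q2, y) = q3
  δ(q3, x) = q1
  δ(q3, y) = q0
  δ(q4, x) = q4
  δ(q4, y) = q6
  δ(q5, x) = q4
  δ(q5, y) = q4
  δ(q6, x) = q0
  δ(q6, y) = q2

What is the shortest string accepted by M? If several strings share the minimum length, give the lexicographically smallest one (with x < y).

xxy

A breadth-first search from q0 reaches an accepting state first via the path q0 → q5 → q4 → q6 on input xxy.
No string of length < 3 is accepted (BFS exhausts all shorter strings without reaching an accepting state), and xxy is the lexicographically least accepting string of length 3.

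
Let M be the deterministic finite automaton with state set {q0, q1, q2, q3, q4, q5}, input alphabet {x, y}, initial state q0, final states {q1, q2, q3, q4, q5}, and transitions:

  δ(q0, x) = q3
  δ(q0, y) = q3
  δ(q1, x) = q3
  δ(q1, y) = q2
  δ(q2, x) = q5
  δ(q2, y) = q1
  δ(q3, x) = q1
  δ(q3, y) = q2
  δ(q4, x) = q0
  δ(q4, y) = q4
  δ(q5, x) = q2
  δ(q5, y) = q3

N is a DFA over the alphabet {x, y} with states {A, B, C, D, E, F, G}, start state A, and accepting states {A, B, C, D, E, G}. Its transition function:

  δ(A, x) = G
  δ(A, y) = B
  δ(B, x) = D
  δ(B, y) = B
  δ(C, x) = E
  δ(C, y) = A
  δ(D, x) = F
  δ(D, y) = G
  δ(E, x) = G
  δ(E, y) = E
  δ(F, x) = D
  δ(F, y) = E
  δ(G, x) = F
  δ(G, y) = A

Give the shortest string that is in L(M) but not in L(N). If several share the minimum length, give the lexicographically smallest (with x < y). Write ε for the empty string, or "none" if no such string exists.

xx

The string xx is accepted by M but not by N.
No shorter string lies in the difference, and xx is the lexicographically first length-2 string in L(M) \ L(N).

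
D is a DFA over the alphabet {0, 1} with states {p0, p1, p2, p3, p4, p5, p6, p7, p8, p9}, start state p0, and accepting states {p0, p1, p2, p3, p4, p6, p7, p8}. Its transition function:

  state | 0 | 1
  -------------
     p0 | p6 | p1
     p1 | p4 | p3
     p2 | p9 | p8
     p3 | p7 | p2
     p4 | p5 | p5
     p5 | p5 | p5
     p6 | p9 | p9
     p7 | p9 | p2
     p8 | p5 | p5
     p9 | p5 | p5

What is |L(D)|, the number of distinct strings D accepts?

The useful subgraph on states {p0, p1, p2, p3, p4, p6, p7, p8} is acyclic, so L(D) is finite; the longest accepting path visits 6 useful states, giving maximum string length 5.
Counting accepting paths from p0 by length: 1 of length 0, 2 of length 1, 2 of length 2, 2 of length 3, 2 of length 4, 1 of length 5. Total 10.

10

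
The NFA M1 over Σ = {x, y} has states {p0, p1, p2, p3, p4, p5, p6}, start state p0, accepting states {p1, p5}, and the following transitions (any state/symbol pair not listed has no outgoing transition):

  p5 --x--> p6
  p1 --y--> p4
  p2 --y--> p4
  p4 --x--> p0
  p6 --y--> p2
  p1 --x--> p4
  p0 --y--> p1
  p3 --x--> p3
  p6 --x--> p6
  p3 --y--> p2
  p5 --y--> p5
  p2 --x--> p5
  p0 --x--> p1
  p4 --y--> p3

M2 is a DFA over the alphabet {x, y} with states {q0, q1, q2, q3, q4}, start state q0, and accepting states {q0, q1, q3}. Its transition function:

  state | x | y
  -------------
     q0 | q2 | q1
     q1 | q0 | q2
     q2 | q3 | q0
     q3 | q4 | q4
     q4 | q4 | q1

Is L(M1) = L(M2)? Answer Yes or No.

No

The string x is accepted by M1 but rejected by M2.
So L(M1) ≠ L(M2).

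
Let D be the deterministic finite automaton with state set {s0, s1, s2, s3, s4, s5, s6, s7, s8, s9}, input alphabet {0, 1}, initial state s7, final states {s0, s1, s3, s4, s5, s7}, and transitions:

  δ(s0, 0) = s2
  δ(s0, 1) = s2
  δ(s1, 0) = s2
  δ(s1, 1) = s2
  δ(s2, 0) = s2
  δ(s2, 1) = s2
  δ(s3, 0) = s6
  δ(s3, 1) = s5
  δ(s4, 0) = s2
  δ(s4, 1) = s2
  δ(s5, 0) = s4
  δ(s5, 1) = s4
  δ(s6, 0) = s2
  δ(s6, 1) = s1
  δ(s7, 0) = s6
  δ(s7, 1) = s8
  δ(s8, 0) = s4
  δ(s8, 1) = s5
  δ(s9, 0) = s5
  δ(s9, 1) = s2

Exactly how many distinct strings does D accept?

6

The useful subgraph on states {s1, s4, s5, s6, s7, s8} is acyclic, so L(D) is finite; the longest accepting path visits 4 useful states, giving maximum string length 3.
Counting accepting paths from s7 by length: 1 of length 0, 3 of length 2, 2 of length 3. Total 6.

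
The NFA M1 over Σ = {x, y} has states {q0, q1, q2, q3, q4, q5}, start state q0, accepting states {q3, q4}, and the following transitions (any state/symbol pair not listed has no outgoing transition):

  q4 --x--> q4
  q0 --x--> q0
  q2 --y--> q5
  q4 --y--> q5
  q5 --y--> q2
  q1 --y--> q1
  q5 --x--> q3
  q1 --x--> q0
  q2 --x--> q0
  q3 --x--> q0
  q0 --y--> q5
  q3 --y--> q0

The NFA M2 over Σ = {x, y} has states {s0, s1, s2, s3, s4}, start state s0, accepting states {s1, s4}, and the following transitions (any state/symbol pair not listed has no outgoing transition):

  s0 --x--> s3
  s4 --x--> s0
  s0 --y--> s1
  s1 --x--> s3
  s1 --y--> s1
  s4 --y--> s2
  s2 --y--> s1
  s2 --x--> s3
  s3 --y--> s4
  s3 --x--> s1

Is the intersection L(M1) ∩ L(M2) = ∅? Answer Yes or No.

Yes

Exploring the product automaton M1 × M2 from the start pair (q0, s0), following both machines on each input symbol, reaches 11 state pairs: (q0, s0), (q0, s3), (q5, s1), (q0, s1), (q5, s4), (q3, s3), (q2, s1), (q3, s0), (q2, s2), (q0, s4), (q5, s2).
M1 accepts in {q3, q4} and M2 accepts in {s1, s4}; no reachable pair has both components accepting, so no string drives both machines to acceptance simultaneously and L(M1) ∩ L(M2) = ∅.
So no string is accepted by both, and the intersection is empty.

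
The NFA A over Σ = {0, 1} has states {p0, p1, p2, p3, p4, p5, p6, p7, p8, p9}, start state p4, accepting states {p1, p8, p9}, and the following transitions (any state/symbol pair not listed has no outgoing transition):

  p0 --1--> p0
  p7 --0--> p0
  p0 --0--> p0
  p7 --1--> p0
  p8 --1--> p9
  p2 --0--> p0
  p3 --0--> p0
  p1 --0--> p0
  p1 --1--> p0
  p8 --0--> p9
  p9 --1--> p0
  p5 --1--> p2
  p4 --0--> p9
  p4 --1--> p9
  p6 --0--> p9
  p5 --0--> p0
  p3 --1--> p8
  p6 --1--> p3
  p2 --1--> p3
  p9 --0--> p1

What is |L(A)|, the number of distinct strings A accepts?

The useful subgraph on states {p1, p4, p9} is acyclic, so L(A) is finite; the longest accepting path visits 3 useful states, giving maximum string length 2.
Counting accepting paths from p4 by length: 2 of length 1, 2 of length 2. Total 4.

4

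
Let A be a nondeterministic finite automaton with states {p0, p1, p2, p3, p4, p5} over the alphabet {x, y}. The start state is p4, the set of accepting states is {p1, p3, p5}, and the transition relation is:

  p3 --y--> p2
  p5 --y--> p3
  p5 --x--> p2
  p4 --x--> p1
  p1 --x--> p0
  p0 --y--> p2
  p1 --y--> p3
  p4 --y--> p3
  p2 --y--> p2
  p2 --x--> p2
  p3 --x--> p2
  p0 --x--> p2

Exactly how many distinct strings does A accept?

The useful subgraph on states {p1, p3, p4} is acyclic, so L(A) is finite; the longest accepting path visits 3 useful states, giving maximum string length 2.
Counting accepting paths from p4 by length: 2 of length 1, 1 of length 2. Total 3.

3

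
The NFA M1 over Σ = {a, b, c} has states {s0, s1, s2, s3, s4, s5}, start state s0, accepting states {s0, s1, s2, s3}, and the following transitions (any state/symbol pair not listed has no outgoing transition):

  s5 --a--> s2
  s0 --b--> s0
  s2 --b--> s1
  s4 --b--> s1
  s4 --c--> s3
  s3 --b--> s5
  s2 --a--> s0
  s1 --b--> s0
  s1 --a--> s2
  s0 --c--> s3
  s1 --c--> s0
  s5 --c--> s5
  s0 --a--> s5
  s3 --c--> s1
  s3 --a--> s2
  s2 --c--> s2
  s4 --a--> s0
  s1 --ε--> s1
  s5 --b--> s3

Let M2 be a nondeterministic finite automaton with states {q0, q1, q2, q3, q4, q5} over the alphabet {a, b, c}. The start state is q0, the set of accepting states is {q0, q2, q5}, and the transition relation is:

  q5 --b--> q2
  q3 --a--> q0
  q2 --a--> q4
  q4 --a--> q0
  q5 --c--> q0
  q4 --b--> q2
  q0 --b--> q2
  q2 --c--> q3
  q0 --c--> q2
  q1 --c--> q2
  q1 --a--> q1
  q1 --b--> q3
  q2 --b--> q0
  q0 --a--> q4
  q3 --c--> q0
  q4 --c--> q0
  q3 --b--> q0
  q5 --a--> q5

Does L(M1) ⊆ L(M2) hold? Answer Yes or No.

No

The string bc is in L(M1) but not in L(M2).
So L(M1) ⊄ L(M2).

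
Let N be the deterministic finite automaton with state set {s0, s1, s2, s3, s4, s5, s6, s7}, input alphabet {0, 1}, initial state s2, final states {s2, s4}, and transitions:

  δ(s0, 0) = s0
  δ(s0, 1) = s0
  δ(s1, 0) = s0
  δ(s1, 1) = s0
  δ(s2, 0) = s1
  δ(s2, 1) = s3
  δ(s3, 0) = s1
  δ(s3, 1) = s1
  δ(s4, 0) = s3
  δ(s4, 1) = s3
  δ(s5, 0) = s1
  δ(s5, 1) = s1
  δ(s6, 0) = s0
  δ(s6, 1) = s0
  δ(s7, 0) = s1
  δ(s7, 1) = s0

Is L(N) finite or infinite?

The useful states (reachable from s2 and able to reach an accepting state) are {s2}.
Restricted to these states the transition graph has no cycle, so every accepting path has bounded length and L is finite.

finite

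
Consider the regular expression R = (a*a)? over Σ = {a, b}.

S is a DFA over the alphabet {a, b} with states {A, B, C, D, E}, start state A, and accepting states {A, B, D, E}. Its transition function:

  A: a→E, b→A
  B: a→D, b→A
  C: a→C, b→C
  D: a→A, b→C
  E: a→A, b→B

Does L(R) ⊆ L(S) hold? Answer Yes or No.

Yes

Converting the expression R to a DFA (subset construction, then merging equivalent states) gives the minimal DFA with states {r0, r1}, start state r0, accepting states {r0} and transitions r0: a→r0, b→r1; r1: a→r1, b→r1.
Exploring the product automaton R × S from the start pair (r0, A), following both machines on each input symbol, reaches 7 state pairs: (r0, A), (r0, E), (r1, A), (r1, B), (r1, E), (r1, D), (r1, C).
R accepts in {r0} and S accepts in {A, B, D, E}. The reachable pairs whose R-component is accepting are (r0, A), (r0, E); in each of them the S-component is accepting too, so the product for L(R) \ L(S) (R-component accepting, S-component rejecting) has no reachable accepting pair and the difference is empty.
Hence every string in L(R) is also in L(S).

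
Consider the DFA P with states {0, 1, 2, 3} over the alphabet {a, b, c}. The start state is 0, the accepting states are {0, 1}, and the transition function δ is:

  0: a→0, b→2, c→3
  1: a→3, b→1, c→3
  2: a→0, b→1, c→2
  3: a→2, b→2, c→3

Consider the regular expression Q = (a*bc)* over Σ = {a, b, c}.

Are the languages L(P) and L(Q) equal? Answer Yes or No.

No

The string a is accepted by P but rejected by Q.
So L(P) ≠ L(Q).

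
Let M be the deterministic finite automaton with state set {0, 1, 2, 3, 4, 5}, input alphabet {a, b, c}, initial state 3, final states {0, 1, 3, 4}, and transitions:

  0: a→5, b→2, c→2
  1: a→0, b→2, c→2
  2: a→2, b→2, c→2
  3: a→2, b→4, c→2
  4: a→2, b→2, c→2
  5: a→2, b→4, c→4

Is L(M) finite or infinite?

finite

The useful states (reachable from 3 and able to reach an accepting state) are {3, 4}.
Restricted to these states the transition graph has no cycle, so every accepting path has bounded length and L is finite.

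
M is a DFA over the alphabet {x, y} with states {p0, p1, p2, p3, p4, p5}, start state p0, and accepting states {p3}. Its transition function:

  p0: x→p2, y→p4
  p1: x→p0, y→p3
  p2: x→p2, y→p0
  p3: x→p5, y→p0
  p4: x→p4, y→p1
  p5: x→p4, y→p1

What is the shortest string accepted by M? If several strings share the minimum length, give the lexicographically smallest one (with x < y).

yyy

A breadth-first search from p0 reaches an accepting state first via the path p0 → p4 → p1 → p3 on input yyy.
No string of length < 3 is accepted (BFS exhausts all shorter strings without reaching an accepting state), and yyy is the lexicographically least accepting string of length 3.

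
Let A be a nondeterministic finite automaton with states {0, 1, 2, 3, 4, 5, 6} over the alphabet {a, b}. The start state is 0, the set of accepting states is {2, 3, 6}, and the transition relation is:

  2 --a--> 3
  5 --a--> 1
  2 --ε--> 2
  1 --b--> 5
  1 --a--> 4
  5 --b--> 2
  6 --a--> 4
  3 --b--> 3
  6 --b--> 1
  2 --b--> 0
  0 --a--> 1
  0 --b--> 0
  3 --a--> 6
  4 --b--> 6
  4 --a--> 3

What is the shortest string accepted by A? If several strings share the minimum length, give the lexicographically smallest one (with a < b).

aaa

A breadth-first search from 0 reaches an accepting state first via the path 0 → 1 → 4 → 3 on input aaa.
No string of length < 3 is accepted (BFS exhausts all shorter strings without reaching an accepting state), and aaa is the lexicographically least accepting string of length 3.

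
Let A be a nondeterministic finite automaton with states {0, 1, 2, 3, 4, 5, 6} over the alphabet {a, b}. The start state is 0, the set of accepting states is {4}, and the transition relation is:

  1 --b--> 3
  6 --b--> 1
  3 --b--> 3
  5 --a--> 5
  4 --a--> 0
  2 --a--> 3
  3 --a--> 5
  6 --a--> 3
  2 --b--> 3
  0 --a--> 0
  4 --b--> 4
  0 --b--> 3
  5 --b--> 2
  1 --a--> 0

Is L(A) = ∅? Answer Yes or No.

Yes

The states reachable from the start state are {0, 2, 3, 5}.
None of the accepting states {4} is reachable, so no string is accepted and L(A) = ∅.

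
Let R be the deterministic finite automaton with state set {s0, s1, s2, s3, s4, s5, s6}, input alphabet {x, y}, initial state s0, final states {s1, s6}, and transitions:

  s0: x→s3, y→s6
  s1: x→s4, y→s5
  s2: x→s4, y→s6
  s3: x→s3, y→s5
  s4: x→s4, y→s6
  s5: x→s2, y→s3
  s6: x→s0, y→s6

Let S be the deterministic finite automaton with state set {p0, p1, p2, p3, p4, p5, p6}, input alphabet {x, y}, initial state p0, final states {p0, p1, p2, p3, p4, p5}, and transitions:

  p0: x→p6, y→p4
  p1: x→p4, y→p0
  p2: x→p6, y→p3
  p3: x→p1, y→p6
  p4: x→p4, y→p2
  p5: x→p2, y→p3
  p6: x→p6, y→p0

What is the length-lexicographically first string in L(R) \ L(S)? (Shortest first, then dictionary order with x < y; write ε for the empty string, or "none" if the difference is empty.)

yyyy

The string yyyy is accepted by R but not by S.
No shorter string lies in the difference, and yyyy is the lexicographically first length-4 string in L(R) \ L(S).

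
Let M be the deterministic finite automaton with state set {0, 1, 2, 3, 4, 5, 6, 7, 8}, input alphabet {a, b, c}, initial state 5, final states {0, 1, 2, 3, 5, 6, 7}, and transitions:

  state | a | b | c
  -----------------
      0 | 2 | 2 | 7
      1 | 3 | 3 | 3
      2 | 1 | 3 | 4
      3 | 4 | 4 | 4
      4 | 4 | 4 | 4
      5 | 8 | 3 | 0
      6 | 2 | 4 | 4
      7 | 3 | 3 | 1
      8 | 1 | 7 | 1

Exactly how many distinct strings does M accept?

The useful subgraph on states {0, 1, 2, 3, 5, 7, 8} is acyclic, so L(M) is finite; the longest accepting path visits 5 useful states, giving maximum string length 4.
Counting accepting paths from 5 by length: 1 of length 0, 2 of length 1, 6 of length 2, 16 of length 3, 12 of length 4. Total 37.

37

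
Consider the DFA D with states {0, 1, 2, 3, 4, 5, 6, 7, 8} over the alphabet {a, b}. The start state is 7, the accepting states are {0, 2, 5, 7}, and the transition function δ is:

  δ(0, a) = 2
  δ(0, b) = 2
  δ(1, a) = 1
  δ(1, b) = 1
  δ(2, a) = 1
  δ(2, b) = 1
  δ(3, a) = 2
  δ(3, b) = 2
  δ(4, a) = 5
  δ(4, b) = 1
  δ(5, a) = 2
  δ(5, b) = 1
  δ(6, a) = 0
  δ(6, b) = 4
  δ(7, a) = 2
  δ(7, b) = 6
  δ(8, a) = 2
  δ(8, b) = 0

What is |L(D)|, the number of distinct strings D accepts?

7

The useful subgraph on states {0, 2, 4, 5, 6, 7} is acyclic, so L(D) is finite; the longest accepting path visits 5 useful states, giving maximum string length 4.
Counting accepting paths from 7 by length: 1 of length 0, 1 of length 1, 1 of length 2, 3 of length 3, 1 of length 4. Total 7.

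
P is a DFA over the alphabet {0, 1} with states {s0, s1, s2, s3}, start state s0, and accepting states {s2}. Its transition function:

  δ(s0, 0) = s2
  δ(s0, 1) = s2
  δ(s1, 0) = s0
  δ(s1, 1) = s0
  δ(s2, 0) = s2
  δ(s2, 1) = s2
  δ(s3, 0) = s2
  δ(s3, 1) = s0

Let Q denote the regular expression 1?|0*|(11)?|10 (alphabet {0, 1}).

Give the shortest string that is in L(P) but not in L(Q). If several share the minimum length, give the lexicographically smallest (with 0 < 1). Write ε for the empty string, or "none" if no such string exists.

The string 01 is accepted by P but not by Q.
No shorter string lies in the difference, and 01 is the lexicographically first length-2 string in L(P) \ L(Q).

01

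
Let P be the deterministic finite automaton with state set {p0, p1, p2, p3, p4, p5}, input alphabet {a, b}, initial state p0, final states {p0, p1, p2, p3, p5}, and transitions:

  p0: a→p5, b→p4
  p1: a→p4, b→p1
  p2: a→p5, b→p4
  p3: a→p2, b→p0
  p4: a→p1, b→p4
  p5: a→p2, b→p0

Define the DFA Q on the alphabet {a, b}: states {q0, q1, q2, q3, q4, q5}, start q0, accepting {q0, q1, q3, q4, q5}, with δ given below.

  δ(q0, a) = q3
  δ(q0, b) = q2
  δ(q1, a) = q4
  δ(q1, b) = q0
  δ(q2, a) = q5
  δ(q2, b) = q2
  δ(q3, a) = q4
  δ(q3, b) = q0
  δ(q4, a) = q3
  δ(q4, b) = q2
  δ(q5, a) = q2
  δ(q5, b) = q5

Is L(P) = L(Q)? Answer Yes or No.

Exploring the product automaton P × Q from the start pair (p0, q0), following both machines on each input symbol, reaches 5 state pairs: (p0, q0), (p5, q3), (p4, q2), (p2, q4), (p1, q5).
P accepts in {p0, p1, p2, p3, p5} and Q accepts in {q0, q1, q3, q4, q5}. In every reachable pair the two components are either both accepting — (p0, q0), (p5, q3), (p2, q4), (p1, q5) — or both non-accepting, so no string is accepted by exactly one of the machines: L(P) \ L(Q) and L(Q) \ L(P) are both empty.
Hence every string is accepted by P iff it is accepted by Q, and the two languages coincide.

Yes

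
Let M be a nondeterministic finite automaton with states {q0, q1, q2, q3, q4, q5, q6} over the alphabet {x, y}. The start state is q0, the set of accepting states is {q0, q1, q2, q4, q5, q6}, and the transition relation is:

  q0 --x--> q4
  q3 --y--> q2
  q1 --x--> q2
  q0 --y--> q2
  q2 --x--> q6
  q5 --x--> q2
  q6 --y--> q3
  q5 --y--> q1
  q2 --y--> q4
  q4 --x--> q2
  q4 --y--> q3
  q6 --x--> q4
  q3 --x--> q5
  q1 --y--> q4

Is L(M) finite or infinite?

infinite

State q2 is reachable from the start and can reach an accepting state, and it lies on the cycle q2 → q4 → q2.
Traversing that cycle any number of times yields accepted strings of unbounded length, so the language is infinite.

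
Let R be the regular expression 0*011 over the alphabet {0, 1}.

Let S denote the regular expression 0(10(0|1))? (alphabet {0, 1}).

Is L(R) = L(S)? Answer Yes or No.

No

The string 011 is accepted by R but rejected by S.
So L(R) ≠ L(S).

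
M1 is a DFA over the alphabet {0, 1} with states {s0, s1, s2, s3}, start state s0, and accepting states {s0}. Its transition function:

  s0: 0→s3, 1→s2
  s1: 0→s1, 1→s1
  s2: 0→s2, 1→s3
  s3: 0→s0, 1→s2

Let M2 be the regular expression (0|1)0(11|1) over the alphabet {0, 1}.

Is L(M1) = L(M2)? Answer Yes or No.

No

The empty string ε is accepted by M1 but rejected by M2.
So L(M1) ≠ L(M2).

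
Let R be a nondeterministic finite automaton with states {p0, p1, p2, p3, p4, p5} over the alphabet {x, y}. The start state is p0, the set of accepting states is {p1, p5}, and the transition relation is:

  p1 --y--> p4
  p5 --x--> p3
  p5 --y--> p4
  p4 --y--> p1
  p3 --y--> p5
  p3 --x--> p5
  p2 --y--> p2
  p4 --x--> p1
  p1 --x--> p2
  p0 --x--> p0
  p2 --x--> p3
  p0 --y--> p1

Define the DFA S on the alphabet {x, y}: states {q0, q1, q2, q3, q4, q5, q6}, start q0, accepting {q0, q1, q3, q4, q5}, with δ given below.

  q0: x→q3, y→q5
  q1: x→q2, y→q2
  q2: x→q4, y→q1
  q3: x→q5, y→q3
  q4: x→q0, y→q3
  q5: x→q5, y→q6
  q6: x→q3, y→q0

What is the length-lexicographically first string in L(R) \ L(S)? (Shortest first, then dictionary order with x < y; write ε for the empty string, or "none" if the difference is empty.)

xxy

The string xxy is accepted by R but not by S.
No shorter string lies in the difference, and xxy is the lexicographically first length-3 string in L(R) \ L(S).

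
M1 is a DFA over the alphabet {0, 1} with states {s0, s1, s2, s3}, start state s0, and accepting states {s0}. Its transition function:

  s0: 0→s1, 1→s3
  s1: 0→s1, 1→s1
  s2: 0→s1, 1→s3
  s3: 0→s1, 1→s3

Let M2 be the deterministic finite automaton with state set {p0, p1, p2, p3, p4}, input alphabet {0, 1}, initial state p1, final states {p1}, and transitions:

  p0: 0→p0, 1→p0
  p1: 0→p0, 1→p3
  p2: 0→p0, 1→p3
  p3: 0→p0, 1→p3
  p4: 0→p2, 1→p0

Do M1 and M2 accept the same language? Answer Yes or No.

Yes

Exploring the product automaton M1 × M2 from the start pair (s0, p1), following both machines on each input symbol, reaches 3 state pairs: (s0, p1), (s1, p0), (s3, p3).
M1 accepts in {s0} and M2 accepts in {p1}. In every reachable pair the two components are either both accepting — (s0, p1) — or both non-accepting, so no string is accepted by exactly one of the machines: L(M1) \ L(M2) and L(M2) \ L(M1) are both empty.
Hence every string is accepted by M1 iff it is accepted by M2, and the two languages coincide.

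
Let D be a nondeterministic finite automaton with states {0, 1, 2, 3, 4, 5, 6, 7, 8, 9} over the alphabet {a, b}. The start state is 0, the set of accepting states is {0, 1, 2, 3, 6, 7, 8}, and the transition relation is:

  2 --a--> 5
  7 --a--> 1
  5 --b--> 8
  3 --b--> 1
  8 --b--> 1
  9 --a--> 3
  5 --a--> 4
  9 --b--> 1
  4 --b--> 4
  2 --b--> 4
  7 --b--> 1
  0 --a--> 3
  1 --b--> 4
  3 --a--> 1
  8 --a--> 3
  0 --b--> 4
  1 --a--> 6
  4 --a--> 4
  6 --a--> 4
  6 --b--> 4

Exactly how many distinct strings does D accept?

The useful subgraph on states {0, 1, 3, 6} is acyclic, so L(D) is finite; the longest accepting path visits 4 useful states, giving maximum string length 3.
Counting accepting paths from 0 by length: 1 of length 0, 1 of length 1, 2 of length 2, 2 of length 3. Total 6.

6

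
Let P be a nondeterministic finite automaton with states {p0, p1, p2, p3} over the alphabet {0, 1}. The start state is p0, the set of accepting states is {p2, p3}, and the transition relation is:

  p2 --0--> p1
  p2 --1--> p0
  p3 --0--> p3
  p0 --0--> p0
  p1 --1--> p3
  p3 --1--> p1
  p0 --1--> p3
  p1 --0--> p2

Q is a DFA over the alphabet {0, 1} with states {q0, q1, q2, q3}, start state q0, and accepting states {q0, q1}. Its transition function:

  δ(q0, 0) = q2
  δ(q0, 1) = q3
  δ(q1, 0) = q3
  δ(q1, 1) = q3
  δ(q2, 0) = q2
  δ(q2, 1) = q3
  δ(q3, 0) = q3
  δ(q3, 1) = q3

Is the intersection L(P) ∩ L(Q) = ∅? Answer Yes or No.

Exploring the product automaton P × Q from the start pair (p0, q0), following both machines on each input symbol, reaches 6 state pairs: (p0, q0), (p0, q2), (p3, q3), (p1, q3), (p2, q3), (p0, q3).
P accepts in {p2, p3} and Q accepts in {q0, q1}; no reachable pair has both components accepting, so no string drives both machines to acceptance simultaneously and L(P) ∩ L(Q) = ∅.
So no string is accepted by both, and the intersection is empty.

Yes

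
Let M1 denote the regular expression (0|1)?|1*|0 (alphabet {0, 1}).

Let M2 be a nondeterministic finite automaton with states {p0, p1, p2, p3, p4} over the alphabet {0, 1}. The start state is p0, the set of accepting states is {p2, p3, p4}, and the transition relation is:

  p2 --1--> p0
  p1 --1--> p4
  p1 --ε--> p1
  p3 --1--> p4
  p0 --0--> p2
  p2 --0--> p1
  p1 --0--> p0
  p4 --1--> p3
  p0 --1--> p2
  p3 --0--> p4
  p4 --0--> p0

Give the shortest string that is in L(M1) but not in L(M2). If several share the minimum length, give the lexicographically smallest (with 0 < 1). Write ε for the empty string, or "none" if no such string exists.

The empty string ε is accepted by M1 but not by M2.
Since ε is the unique shortest string, it is the required witness.

ε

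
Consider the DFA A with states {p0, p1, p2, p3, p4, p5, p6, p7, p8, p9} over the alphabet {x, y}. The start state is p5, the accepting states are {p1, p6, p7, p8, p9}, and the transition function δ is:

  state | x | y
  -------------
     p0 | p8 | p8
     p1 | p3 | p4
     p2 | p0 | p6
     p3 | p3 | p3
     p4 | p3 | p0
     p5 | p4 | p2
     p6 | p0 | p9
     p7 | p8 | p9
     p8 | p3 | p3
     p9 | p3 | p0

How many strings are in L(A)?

The useful subgraph on states {p0, p2, p4, p5, p6, p8, p9} is acyclic, so L(A) is finite; the longest accepting path visits 6 useful states, giving maximum string length 5.
Counting accepting paths from p5 by length: 1 of length 2, 5 of length 3, 2 of length 4, 2 of length 5. Total 10.

10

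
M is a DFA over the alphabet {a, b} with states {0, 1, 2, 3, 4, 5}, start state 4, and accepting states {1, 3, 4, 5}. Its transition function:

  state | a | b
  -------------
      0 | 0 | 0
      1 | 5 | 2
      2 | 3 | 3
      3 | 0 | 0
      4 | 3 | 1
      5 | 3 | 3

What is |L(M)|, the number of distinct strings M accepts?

The useful subgraph on states {1, 2, 3, 4, 5} is acyclic, so L(M) is finite; the longest accepting path visits 4 useful states, giving maximum string length 3.
Counting accepting paths from 4 by length: 1 of length 0, 2 of length 1, 1 of length 2, 4 of length 3. Total 8.

8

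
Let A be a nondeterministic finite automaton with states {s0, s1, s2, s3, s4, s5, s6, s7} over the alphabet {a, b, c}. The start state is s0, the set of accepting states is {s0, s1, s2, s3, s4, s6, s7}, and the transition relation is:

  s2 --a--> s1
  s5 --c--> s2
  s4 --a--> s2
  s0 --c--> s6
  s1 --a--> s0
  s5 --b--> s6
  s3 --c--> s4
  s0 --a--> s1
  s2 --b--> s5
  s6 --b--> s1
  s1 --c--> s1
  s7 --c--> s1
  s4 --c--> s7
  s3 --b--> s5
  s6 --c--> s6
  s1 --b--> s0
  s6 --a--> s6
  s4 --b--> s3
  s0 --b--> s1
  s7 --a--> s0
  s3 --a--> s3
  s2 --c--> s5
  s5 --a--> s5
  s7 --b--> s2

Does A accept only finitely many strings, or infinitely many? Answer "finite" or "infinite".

infinite

State s0 is reachable from the start and can reach an accepting state, and it lies on the cycle s0 → s1 → s0.
Traversing that cycle any number of times yields accepted strings of unbounded length, so the language is infinite.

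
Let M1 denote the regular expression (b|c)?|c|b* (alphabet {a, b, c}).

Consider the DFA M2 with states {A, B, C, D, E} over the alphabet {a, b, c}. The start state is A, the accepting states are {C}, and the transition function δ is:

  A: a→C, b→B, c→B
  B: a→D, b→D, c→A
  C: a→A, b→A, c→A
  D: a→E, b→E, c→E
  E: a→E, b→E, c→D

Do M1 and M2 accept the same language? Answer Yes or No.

The empty string ε is accepted by M1 but rejected by M2.
So L(M1) ≠ L(M2).

No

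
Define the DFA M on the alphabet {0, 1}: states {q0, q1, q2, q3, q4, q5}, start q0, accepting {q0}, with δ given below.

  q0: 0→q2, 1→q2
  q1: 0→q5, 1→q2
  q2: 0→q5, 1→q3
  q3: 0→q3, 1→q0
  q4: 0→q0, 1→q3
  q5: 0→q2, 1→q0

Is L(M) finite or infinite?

infinite

State q0 is reachable from the start and can reach an accepting state, and it lies on the cycle q0 → q2 → q3 → q0.
Traversing that cycle any number of times yields accepted strings of unbounded length, so the language is infinite.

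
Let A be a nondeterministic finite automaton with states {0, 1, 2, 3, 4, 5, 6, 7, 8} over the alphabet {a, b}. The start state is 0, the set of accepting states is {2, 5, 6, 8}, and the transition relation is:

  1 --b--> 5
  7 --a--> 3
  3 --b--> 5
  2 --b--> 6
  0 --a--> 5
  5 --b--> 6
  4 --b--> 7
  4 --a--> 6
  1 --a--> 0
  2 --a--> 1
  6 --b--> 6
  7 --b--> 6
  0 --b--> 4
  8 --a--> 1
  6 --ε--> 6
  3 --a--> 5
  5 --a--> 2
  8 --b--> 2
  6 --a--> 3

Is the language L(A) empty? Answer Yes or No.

The string a is accepted: the run 0 → 5 ends in the accepting state 5.
Since at least one string is accepted, L(A) is not empty.

No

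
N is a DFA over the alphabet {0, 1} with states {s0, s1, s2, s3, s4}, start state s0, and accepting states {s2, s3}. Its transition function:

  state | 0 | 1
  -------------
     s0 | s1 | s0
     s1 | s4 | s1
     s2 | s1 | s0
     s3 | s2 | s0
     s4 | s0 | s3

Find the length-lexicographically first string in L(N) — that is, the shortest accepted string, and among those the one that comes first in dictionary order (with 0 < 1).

001

A breadth-first search from s0 reaches an accepting state first via the path s0 → s1 → s4 → s3 on input 001.
No string of length < 3 is accepted (BFS exhausts all shorter strings without reaching an accepting state), and 001 is the lexicographically least accepting string of length 3.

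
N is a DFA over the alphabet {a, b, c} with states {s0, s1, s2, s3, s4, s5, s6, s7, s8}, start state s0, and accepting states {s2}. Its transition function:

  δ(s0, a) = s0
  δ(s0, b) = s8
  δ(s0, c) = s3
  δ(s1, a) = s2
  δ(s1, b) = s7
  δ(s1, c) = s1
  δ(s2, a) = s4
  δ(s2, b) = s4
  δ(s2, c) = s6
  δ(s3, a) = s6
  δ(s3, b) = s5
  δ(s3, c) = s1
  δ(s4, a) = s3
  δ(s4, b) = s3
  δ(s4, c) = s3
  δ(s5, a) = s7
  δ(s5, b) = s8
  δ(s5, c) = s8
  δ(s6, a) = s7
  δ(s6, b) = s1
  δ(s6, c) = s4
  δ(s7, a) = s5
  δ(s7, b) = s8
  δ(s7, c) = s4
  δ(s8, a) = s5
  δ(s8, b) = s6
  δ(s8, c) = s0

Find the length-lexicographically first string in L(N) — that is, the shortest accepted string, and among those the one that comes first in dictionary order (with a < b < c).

cca

A breadth-first search from s0 reaches an accepting state first via the path s0 → s3 → s1 → s2 on input cca.
No string of length < 3 is accepted (BFS exhausts all shorter strings without reaching an accepting state), and cca is the lexicographically least accepting string of length 3.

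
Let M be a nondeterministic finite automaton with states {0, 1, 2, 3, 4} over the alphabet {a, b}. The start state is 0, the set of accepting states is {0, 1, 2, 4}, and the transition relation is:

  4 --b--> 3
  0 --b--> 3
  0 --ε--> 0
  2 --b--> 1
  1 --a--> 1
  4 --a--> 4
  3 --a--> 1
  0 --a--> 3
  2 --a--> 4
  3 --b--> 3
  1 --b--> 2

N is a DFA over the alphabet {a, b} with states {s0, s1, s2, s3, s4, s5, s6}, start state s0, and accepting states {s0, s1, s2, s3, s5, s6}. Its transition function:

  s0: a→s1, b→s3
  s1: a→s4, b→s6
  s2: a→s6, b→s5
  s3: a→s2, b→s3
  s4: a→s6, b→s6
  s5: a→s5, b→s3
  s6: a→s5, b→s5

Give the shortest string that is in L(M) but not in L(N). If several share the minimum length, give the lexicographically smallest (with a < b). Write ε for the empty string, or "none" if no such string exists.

aa

The string aa is accepted by M but not by N.
No shorter string lies in the difference, and aa is the lexicographically first length-2 string in L(M) \ L(N).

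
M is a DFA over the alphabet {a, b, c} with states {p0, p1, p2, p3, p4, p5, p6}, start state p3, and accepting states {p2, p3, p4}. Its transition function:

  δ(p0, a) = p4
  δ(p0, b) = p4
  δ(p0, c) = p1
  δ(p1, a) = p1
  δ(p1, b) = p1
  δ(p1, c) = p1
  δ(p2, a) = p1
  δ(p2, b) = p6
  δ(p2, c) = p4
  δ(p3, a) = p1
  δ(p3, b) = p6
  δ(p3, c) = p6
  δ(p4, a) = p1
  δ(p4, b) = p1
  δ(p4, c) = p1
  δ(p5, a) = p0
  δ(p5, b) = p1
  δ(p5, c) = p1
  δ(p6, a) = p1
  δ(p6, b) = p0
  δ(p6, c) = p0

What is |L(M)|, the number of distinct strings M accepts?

9

The useful subgraph on states {p0, p3, p4, p6} is acyclic, so L(M) is finite; the longest accepting path visits 4 useful states, giving maximum string length 3.
Counting accepting paths from p3 by length: 1 of length 0, 8 of length 3. Total 9.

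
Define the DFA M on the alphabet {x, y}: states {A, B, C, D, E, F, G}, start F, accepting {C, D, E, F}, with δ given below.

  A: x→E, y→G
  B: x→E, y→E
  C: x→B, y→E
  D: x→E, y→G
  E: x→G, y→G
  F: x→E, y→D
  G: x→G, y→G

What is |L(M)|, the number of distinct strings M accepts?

4

The useful subgraph on states {D, E, F} is acyclic, so L(M) is finite; the longest accepting path visits 3 useful states, giving maximum string length 2.
Counting accepting paths from F by length: 1 of length 0, 2 of length 1, 1 of length 2. Total 4.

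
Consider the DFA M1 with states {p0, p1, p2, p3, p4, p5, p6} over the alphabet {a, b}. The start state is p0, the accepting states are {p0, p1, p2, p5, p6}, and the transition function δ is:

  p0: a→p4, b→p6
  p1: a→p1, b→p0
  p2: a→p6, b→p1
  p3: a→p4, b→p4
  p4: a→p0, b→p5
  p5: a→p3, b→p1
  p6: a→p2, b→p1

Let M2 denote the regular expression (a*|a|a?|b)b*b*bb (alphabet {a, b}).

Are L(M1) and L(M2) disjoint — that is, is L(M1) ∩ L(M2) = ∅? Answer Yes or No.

No

The string bb is accepted by both M1 and M2.
Hence L(M1) ∩ L(M2) ≠ ∅.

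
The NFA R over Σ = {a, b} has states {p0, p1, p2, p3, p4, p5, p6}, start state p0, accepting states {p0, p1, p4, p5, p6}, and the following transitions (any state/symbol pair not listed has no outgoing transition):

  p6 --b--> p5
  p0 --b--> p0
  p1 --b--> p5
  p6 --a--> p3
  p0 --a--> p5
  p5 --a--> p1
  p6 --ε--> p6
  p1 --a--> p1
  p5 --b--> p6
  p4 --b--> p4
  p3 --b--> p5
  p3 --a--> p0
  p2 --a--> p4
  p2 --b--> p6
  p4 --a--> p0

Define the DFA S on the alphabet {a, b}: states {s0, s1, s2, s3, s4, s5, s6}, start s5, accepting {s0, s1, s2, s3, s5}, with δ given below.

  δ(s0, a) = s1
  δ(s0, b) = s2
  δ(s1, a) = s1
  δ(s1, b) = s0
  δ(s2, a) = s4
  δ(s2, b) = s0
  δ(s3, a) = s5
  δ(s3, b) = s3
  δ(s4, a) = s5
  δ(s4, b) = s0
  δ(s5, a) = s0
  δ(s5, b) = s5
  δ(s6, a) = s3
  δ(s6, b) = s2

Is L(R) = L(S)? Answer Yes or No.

Yes

Exploring the product automaton R × S from the start pair (p0, s5), following both machines on each input symbol, reaches 5 state pairs: (p0, s5), (p5, s0), (p1, s1), (p6, s2), (p3, s4).
R accepts in {p0, p1, p4, p5, p6} and S accepts in {s0, s1, s2, s3, s5}. In every reachable pair the two components are either both accepting — (p0, s5), (p5, s0), (p1, s1), (p6, s2) — or both non-accepting, so no string is accepted by exactly one of the machines: L(R) \ L(S) and L(S) \ L(R) are both empty.
Hence every string is accepted by R iff it is accepted by S, and the two languages coincide.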